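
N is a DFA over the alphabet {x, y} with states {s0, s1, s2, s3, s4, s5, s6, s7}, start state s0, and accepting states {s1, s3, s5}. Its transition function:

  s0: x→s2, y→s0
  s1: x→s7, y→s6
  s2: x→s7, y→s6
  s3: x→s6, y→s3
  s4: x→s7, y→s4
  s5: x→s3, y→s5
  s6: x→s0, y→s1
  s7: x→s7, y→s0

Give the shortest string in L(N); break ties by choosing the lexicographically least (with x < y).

A breadth-first search from s0 reaches an accepting state first via the path s0 → s2 → s6 → s1 on input xyy.
No string of length < 3 is accepted (BFS exhausts all shorter strings without reaching an accepting state), and xyy is the lexicographically least accepting string of length 3.

xyy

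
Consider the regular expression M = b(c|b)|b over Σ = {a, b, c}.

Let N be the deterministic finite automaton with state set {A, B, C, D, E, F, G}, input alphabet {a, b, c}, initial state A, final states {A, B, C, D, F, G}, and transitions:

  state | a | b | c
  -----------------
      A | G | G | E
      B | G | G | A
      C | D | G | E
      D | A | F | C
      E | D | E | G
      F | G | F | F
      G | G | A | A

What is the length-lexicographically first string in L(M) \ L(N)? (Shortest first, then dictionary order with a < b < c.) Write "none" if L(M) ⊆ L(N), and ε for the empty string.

none

Converting the expression M to a DFA (subset construction, then merging equivalent states) gives the minimal DFA with states {m0, m1, m2, m3}, start state m0, accepting states {m2, m3} and transitions m0: a→m1, b→m2, c→m1; m1: a→m1, b→m1, c→m1; m2: a→m1, b→m3, c→m3; m3: a→m1, b→m1, c→m1.
Exploring the product automaton M × N from the start pair (m0, A), following both machines on each input symbol, reaches 9 state pairs: (m0, A), (m1, G), (m2, G), (m1, E), (m1, A), (m3, A), (m1, D), (m1, F), (m1, C).
M accepts in {m2, m3} and N accepts in {A, B, C, D, F, G}. The reachable pairs whose M-component is accepting are (m2, G), (m3, A); in each of them the N-component is accepting too, so the product for L(M) \ L(N) (M-component accepting, N-component rejecting) has no reachable accepting pair and the difference is empty.
So every string accepted by M is also accepted by N: L(M) \ L(N) = ∅ and there is no such string.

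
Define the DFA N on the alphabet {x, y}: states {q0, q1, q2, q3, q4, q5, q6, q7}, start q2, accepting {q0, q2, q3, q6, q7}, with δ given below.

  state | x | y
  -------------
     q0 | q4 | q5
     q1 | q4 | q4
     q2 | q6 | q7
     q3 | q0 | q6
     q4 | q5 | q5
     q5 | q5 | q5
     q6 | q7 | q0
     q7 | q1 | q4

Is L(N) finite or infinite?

The useful states (reachable from q2 and able to reach an accepting state) are {q0, q2, q6, q7}.
Restricted to these states the transition graph has no cycle, so every accepting path has bounded length and L is finite.

finite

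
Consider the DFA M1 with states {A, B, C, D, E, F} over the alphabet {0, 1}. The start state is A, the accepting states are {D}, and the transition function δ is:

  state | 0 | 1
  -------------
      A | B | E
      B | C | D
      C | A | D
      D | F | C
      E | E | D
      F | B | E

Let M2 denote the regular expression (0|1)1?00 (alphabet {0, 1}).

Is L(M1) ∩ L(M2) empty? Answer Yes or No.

Converting the expression M2 to a DFA (subset construction, then merging equivalent states) gives the minimal DFA with states {r0, r1, r2, r3, r4, r5}, start state r0, accepting states {r4} and transitions r0: 0→r1, 1→r1; r1: 0→r2, 1→r3; r2: 0→r4, 1→r5; r3: 0→r2, 1→r5; r4: 0→r5, 1→r5; r5: 0→r5, 1→r5.
Exploring the product automaton M1 × M2 from the start pair (A, r0), following both machines on each input symbol, reaches 16 state pairs: (A, r0), (B, r1), (E, r1), (C, r2), (D, r3), (E, r2), (A, r4), (D, r5), (F, r2), (C, r5), (E, r4), (B, r5), (E, r5), (F, r5), (B, r4), (A, r5).
M1 accepts in {D} and M2 accepts in {r4}; no reachable pair has both components accepting, so no string drives both machines to acceptance simultaneously and L(M1) ∩ L(M2) = ∅.
So no string is accepted by both, and the intersection is empty.

Yes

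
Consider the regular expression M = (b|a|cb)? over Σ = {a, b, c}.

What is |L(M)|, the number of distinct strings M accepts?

The expression has no Kleene star, so L(M) is finite. Expanding the alternatives gives {ε, a, b, cb}.
That is 1 of length 0, 2 of length 1, 1 of length 2: 4 strings in all.

4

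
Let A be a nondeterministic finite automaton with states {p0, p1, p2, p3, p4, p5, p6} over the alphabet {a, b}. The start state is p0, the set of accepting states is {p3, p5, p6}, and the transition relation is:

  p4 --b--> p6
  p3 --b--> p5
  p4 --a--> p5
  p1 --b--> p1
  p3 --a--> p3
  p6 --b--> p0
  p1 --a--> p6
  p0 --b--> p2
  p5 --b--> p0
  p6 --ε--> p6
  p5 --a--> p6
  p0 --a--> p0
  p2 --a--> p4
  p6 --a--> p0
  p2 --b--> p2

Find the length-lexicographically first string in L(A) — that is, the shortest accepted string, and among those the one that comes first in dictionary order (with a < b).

A breadth-first search from p0 reaches an accepting state first via the path p0 → p2 → p4 → p5 on input baa.
No string of length < 3 is accepted (BFS exhausts all shorter strings without reaching an accepting state), and baa is the lexicographically least accepting string of length 3.

baa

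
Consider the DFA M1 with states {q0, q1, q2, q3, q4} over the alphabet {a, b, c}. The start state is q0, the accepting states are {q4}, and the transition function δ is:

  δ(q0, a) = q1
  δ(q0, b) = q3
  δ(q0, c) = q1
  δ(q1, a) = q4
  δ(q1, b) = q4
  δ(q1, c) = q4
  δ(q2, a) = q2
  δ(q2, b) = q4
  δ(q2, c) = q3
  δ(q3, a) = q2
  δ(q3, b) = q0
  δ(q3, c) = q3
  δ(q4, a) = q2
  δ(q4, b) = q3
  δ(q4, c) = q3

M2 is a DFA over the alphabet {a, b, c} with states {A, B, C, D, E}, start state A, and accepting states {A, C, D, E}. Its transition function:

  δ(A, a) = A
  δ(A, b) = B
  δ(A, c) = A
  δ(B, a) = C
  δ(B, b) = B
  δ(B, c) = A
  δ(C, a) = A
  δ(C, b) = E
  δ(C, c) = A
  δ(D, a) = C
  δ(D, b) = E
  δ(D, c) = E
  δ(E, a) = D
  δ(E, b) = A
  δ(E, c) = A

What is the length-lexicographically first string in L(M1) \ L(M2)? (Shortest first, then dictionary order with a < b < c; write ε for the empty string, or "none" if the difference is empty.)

ab

The string ab is accepted by M1 but not by M2.
No shorter string lies in the difference, and ab is the lexicographically first length-2 string in L(M1) \ L(M2).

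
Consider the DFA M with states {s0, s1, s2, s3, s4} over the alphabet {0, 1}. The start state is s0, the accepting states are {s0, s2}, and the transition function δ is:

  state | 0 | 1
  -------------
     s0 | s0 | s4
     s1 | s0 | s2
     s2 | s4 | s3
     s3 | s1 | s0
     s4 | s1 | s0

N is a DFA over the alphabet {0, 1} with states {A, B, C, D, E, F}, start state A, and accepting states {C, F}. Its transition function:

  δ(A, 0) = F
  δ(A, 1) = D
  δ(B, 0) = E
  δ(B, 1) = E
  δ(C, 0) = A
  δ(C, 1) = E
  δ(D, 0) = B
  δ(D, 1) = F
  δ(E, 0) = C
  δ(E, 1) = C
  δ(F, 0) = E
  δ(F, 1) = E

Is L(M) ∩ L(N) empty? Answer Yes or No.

The string 0 is accepted by both M and N.
Hence L(M) ∩ L(N) ≠ ∅.

No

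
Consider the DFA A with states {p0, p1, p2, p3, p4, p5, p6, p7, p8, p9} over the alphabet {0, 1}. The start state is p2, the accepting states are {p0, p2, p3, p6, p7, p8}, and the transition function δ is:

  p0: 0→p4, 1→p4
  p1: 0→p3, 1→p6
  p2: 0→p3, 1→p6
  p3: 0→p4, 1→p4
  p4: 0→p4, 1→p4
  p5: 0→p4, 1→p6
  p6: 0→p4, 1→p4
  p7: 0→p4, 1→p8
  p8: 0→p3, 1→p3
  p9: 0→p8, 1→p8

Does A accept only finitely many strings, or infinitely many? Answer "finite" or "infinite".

finite

The useful states (reachable from p2 and able to reach an accepting state) are {p2, p3, p6}.
Restricted to these states the transition graph has no cycle, so every accepting path has bounded length and L is finite.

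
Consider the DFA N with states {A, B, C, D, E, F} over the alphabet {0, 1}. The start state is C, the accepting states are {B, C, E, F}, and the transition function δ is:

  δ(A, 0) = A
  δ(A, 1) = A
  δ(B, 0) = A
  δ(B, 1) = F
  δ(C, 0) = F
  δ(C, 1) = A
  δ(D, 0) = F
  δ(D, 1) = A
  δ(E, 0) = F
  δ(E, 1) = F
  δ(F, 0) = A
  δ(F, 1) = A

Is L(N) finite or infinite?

finite

The useful states (reachable from C and able to reach an accepting state) are {C, F}.
Restricted to these states the transition graph has no cycle, so every accepting path has bounded length and L is finite.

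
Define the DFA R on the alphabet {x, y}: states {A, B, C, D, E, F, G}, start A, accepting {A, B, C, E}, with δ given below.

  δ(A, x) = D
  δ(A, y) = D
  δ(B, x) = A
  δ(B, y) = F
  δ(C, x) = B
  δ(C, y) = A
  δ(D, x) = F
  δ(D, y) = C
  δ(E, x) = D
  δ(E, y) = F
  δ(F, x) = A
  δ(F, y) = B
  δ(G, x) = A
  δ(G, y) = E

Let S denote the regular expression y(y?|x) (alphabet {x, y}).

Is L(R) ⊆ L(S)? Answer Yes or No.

The empty string ε is in L(R) but not in L(S).
So L(R) ⊄ L(S).

No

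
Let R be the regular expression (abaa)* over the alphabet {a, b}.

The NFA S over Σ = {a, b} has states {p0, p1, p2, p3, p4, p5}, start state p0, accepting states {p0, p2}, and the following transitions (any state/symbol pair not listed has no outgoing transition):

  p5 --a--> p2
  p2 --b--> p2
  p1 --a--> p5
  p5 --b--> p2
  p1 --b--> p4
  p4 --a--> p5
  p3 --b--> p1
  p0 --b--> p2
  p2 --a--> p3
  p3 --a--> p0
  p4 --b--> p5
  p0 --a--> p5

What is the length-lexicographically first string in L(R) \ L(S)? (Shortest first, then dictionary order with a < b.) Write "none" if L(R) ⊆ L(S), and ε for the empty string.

none

Converting the expression R to a DFA (subset construction, then merging equivalent states) gives the minimal DFA with states {r0, r1, r2, r3, r4}, start state r0, accepting states {r0} and transitions r0: a→r1, b→r2; r1: a→r2, b→r3; r2: a→r2, b→r2; r3: a→r4, b→r2; r4: a→r0, b→r2.
Exploring the product automaton R × S from the start pair (r0, p0), following both machines on each input symbol, reaches 10 state pairs: (r0, p0), (r1, p5), (r2, p2), (r3, p2), (r2, p3), (r4, p3), (r2, p0), (r2, p1), (r2, p5), (r2, p4).
R accepts in {r0} and S accepts in {p0, p2}. The reachable pairs whose R-component is accepting are (r0, p0); in each of them the S-component is accepting too, so the product for L(R) \ L(S) (R-component accepting, S-component rejecting) has no reachable accepting pair and the difference is empty.
So every string accepted by R is also accepted by S: L(R) \ L(S) = ∅ and there is no such string.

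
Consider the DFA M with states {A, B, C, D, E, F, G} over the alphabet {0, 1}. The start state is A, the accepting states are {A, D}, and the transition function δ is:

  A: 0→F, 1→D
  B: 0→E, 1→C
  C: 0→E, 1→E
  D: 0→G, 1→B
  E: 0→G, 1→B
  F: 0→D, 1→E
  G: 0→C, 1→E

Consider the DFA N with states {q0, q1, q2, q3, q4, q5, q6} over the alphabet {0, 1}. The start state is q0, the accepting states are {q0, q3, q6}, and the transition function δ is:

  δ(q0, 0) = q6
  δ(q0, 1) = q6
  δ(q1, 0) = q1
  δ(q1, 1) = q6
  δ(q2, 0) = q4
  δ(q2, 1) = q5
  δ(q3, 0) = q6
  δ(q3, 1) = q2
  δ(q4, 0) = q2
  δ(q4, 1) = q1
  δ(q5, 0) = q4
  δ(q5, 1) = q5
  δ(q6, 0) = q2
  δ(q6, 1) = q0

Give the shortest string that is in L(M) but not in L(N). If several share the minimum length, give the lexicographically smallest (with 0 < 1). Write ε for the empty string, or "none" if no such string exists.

00

The string 00 is accepted by M but not by N.
No shorter string lies in the difference, and 00 is the lexicographically first length-2 string in L(M) \ L(N).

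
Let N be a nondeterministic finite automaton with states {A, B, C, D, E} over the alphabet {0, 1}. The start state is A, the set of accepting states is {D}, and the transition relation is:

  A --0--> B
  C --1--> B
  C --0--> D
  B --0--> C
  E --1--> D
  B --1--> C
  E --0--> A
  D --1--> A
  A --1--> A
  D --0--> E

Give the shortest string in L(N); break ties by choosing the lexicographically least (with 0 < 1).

A breadth-first search from A reaches an accepting state first via the path A → B → C → D on input 000.
No string of length < 3 is accepted (BFS exhausts all shorter strings without reaching an accepting state), and 000 is the lexicographically least accepting string of length 3.

000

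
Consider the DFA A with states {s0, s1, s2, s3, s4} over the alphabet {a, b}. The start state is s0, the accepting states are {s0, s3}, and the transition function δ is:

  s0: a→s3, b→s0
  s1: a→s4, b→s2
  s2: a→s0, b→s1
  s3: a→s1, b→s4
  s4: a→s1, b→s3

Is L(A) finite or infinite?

State s0 is reachable from the start and can reach an accepting state, and it lies on the cycle s0 → s0.
Traversing that cycle any number of times yields accepted strings of unbounded length, so the language is infinite.

infinite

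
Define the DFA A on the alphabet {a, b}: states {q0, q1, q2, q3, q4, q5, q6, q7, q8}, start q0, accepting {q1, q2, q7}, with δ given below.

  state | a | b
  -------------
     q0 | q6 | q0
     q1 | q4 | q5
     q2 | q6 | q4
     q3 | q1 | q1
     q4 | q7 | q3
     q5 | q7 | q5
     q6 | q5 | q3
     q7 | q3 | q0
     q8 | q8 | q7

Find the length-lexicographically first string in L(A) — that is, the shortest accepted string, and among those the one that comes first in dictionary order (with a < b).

A breadth-first search from q0 reaches an accepting state first via the path q0 → q6 → q5 → q7 on input aaa.
No string of length < 3 is accepted (BFS exhausts all shorter strings without reaching an accepting state), and aaa is the lexicographically least accepting string of length 3.

aaa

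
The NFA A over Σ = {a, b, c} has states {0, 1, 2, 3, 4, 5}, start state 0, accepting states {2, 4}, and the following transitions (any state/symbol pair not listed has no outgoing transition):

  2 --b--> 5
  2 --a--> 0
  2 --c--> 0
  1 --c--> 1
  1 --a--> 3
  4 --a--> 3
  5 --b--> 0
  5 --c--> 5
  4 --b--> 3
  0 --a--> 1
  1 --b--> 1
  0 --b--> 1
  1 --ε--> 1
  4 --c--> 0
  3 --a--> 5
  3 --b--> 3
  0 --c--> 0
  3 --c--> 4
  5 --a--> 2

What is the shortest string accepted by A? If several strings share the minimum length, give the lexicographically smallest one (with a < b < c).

A breadth-first search from 0 reaches an accepting state first via the path 0 → 1 → 3 → 4 on input aac.
No string of length < 3 is accepted (BFS exhausts all shorter strings without reaching an accepting state), and aac is the lexicographically least accepting string of length 3.

aac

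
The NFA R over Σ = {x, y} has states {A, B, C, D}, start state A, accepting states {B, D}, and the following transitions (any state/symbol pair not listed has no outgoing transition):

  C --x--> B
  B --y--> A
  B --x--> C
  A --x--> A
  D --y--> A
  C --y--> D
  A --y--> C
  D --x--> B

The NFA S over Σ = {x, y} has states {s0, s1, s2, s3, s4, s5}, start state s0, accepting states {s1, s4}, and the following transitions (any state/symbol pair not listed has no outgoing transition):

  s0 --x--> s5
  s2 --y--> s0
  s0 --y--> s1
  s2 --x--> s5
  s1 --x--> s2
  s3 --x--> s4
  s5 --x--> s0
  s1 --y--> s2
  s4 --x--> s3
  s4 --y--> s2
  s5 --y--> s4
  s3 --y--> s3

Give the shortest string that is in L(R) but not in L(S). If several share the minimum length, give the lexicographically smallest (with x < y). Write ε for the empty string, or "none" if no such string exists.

yx

The string yx is accepted by R but not by S.
No shorter string lies in the difference, and yx is the lexicographically first length-2 string in L(R) \ L(S).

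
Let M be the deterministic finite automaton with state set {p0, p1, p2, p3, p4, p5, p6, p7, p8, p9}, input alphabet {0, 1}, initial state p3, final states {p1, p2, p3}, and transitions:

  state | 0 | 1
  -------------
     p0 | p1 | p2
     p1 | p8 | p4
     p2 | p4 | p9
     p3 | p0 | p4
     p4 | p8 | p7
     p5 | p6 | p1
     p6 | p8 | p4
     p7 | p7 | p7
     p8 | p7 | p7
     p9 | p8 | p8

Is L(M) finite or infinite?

The useful states (reachable from p3 and able to reach an accepting state) are {p0, p1, p2, p3}.
Restricted to these states the transition graph has no cycle, so every accepting path has bounded length and L is finite.

finite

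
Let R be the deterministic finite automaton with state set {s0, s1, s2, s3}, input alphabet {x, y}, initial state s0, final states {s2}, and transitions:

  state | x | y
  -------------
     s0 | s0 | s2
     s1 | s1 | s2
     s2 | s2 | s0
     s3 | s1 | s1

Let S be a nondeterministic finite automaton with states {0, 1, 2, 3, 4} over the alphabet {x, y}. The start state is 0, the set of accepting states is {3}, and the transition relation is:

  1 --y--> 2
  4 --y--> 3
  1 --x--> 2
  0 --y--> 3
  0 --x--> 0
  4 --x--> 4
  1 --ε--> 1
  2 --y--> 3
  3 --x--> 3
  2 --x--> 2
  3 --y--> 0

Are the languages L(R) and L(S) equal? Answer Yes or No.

Exploring the product automaton R × S from the start pair (s0, 0), following both machines on each input symbol, reaches 2 state pairs: (s0, 0), (s2, 3).
R accepts in {s2} and S accepts in {3}. In every reachable pair the two components are either both accepting — (s2, 3) — or both non-accepting, so no string is accepted by exactly one of the machines: L(R) \ L(S) and L(S) \ L(R) are both empty.
Hence every string is accepted by R iff it is accepted by S, and the two languages coincide.

Yes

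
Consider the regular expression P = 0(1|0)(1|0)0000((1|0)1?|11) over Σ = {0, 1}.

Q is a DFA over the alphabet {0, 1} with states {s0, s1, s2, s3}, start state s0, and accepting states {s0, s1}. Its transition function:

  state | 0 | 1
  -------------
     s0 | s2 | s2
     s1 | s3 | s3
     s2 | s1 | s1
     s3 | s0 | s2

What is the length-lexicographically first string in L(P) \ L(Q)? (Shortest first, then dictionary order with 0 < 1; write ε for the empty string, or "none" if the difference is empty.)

00000001

The string 00000001 is accepted by P but not by Q.
No shorter string lies in the difference, and 00000001 is the lexicographically first length-8 string in L(P) \ L(Q).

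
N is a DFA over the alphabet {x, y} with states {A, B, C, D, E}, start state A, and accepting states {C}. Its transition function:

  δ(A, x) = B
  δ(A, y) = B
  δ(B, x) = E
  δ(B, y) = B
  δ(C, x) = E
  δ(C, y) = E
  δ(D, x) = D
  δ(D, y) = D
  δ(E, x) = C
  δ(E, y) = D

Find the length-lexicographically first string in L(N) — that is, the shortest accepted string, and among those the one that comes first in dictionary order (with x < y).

A breadth-first search from A reaches an accepting state first via the path A → B → E → C on input xxx.
No string of length < 3 is accepted (BFS exhausts all shorter strings without reaching an accepting state), and xxx is the lexicographically least accepting string of length 3.

xxx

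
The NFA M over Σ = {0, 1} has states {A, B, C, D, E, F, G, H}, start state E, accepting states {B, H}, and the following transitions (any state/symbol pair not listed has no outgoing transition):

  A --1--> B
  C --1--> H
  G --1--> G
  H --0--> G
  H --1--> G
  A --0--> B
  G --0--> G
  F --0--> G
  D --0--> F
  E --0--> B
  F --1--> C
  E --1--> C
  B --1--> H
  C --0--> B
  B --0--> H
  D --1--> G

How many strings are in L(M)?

7

The useful subgraph on states {B, C, E, H} is acyclic, so L(M) is finite; the longest accepting path visits 4 useful states, giving maximum string length 3.
Counting accepting paths from E by length: 1 of length 1, 4 of length 2, 2 of length 3. Total 7.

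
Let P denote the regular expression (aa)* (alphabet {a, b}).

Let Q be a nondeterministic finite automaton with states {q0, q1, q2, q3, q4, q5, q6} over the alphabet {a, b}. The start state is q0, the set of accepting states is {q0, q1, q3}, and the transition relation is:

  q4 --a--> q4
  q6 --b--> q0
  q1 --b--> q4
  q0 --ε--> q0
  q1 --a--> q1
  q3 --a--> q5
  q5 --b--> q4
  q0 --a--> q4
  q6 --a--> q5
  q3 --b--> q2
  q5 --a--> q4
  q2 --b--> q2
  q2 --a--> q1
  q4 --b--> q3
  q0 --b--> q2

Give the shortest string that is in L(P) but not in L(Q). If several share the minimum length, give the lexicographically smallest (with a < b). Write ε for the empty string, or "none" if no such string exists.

aa

The string aa is accepted by P but not by Q.
No shorter string lies in the difference, and aa is the lexicographically first length-2 string in L(P) \ L(Q).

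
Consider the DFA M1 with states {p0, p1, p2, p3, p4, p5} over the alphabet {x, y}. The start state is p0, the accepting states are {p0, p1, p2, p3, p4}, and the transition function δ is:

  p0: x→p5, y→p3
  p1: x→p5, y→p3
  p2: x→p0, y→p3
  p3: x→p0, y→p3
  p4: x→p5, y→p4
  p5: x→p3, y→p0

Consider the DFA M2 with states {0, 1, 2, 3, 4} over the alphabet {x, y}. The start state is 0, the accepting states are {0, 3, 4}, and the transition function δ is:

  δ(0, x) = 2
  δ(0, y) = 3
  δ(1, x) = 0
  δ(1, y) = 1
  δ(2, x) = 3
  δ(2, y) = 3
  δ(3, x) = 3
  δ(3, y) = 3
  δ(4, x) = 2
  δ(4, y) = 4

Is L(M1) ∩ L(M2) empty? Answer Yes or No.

No

The empty string ε is accepted by both M1 and M2.
Hence L(M1) ∩ L(M2) ≠ ∅.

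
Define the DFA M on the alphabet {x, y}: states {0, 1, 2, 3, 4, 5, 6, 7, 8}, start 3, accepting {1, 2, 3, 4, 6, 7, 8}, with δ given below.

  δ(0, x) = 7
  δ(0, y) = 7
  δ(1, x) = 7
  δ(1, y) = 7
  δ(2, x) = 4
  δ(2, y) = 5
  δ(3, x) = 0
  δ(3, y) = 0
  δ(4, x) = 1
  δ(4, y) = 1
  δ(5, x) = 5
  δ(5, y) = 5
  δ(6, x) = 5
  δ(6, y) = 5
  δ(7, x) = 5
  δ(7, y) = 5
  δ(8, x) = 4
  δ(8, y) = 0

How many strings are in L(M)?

5

The useful subgraph on states {0, 3, 7} is acyclic, so L(M) is finite; the longest accepting path visits 3 useful states, giving maximum string length 2.
Counting accepting paths from 3 by length: 1 of length 0, 4 of length 2. Total 5.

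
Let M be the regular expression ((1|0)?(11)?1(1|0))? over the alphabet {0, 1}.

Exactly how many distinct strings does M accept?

The expression has no Kleene star, so L(M) is finite. Expanding the alternatives gives {ε, 10, 11, 010, 011, 110, 111, 1110, 1111, 01110, 01111, 11110, …}.
That is 1 of length 0, 2 of length 2, 4 of length 3, 2 of length 4, 4 of length 5: 13 strings in all.

13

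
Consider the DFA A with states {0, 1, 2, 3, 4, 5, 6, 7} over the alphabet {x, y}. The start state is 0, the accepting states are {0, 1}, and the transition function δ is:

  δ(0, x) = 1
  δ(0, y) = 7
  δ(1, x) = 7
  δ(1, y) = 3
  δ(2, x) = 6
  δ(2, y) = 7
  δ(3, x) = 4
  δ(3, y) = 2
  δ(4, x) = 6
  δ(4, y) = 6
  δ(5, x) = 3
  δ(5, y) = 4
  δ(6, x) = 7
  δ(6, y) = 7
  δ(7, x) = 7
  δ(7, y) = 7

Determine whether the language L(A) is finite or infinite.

finite

The useful states (reachable from 0 and able to reach an accepting state) are {0, 1}.
Restricted to these states the transition graph has no cycle, so every accepting path has bounded length and L is finite.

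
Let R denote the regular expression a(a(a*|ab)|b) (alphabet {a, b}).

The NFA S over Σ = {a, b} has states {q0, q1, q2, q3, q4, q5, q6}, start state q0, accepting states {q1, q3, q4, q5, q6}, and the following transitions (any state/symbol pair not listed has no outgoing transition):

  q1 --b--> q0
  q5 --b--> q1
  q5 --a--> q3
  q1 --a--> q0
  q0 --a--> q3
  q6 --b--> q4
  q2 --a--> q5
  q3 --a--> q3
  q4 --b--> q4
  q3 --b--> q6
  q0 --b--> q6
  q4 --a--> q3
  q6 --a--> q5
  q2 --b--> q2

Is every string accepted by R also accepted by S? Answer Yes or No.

Yes

Converting the expression R to a DFA (subset construction, then merging equivalent states) gives the minimal DFA with states {r0, r1, r2, r3, r4, r5, r6}, start state r0, accepting states {r3, r4, r5, r6} and transitions r0: a→r1, b→r2; r1: a→r3, b→r4; r2: a→r2, b→r2; r3: a→r5, b→r2; r4: a→r2, b→r2; r5: a→r6, b→r4; r6: a→r6, b→r2.
Exploring the product automaton R × S from the start pair (r0, q0), following both machines on each input symbol, reaches 12 state pairs: (r0, q0), (r1, q3), (r2, q6), (r3, q3), (r4, q6), (r2, q5), (r2, q4), (r5, q3), (r2, q3), (r2, q1), (r6, q3), (r2, q0).
R accepts in {r3, r4, r5, r6} and S accepts in {q1, q3, q4, q5, q6}. The reachable pairs whose R-component is accepting are (r3, q3), (r4, q6), (r5, q3), (r6, q3); in each of them the S-component is accepting too, so the product for L(R) \ L(S) (R-component accepting, S-component rejecting) has no reachable accepting pair and the difference is empty.
Hence every string in L(R) is also in L(S).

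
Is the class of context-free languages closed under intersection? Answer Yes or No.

No

{aⁿbⁿcᵐ : m,n≥0} and {aᵐbⁿcⁿ : m,n≥0} are both context-free, but their intersection {aⁿbⁿcⁿ : n≥0} is not (pumping lemma).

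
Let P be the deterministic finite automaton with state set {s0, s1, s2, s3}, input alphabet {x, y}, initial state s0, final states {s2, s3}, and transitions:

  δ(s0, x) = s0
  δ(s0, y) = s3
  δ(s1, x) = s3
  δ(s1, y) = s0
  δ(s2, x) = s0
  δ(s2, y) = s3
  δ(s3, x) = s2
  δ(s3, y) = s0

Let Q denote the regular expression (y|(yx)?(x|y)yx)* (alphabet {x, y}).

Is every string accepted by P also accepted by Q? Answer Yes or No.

No

The string xy is in L(P) but not in L(Q).
So L(P) ⊄ L(Q).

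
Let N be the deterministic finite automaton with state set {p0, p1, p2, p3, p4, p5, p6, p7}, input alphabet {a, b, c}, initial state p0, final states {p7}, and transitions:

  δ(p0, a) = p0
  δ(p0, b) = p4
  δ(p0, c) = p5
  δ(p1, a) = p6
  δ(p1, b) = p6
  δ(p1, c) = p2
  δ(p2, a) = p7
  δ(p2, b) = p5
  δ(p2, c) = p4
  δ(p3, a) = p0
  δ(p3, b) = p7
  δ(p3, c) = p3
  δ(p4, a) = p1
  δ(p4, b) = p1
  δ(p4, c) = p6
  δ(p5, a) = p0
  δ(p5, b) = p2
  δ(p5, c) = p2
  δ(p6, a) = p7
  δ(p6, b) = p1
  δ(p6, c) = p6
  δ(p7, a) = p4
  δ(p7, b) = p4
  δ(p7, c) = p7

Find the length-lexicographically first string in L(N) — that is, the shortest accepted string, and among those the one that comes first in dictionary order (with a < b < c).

bca

A breadth-first search from p0 reaches an accepting state first via the path p0 → p4 → p6 → p7 on input bca.
No string of length < 3 is accepted (BFS exhausts all shorter strings without reaching an accepting state), and bca is the lexicographically least accepting string of length 3.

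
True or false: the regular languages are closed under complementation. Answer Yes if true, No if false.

Yes

Take a complete DFA for L and swap accepting and non-accepting states; the resulting DFA accepts exactly Σ* \ L.
So the regular languages are closed under complement.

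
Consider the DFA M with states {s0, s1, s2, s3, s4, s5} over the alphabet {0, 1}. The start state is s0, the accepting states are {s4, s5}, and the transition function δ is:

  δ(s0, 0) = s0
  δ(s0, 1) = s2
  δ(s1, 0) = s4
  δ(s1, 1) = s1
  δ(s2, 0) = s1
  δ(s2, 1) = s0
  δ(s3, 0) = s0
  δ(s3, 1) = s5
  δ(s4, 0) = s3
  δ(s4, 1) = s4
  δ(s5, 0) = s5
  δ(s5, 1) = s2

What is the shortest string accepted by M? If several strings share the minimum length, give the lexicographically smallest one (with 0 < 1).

100

A breadth-first search from s0 reaches an accepting state first via the path s0 → s2 → s1 → s4 on input 100.
No string of length < 3 is accepted (BFS exhausts all shorter strings without reaching an accepting state), and 100 is the lexicographically least accepting string of length 3.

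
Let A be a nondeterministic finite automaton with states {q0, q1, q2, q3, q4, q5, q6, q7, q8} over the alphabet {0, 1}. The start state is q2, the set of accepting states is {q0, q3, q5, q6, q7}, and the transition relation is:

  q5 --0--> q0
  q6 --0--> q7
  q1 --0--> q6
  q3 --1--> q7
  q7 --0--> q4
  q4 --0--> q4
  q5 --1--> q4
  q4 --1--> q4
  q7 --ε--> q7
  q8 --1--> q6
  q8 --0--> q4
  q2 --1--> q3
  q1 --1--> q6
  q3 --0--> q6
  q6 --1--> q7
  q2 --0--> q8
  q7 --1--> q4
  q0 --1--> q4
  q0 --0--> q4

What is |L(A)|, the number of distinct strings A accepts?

The useful subgraph on states {q2, q3, q6, q7, q8} is acyclic, so L(A) is finite; the longest accepting path visits 4 useful states, giving maximum string length 3.
Counting accepting paths from q2 by length: 1 of length 1, 3 of length 2, 4 of length 3. Total 8.

8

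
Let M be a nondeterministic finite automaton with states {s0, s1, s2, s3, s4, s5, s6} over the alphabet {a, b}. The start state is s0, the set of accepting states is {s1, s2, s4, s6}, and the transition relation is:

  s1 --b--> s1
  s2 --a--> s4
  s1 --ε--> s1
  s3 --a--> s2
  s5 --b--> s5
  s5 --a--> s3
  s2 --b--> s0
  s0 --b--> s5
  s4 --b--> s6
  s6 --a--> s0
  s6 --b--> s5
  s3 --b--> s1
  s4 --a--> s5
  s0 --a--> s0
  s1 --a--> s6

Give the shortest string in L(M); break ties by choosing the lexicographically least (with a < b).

A breadth-first search from s0 reaches an accepting state first via the path s0 → s5 → s3 → s2 on input baa.
No string of length < 3 is accepted (BFS exhausts all shorter strings without reaching an accepting state), and baa is the lexicographically least accepting string of length 3.

baa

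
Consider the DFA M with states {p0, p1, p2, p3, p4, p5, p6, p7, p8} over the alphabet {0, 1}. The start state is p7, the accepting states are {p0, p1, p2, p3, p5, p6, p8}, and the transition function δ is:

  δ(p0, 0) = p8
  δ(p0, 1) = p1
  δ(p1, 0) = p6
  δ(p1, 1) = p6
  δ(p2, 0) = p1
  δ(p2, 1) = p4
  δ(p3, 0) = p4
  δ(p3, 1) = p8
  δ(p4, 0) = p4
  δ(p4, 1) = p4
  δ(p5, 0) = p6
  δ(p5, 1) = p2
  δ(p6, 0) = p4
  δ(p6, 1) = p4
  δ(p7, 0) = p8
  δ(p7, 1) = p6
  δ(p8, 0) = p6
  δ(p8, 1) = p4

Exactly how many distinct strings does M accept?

The useful subgraph on states {p6, p7, p8} is acyclic, so L(M) is finite; the longest accepting path visits 3 useful states, giving maximum string length 2.
Counting accepting paths from p7 by length: 2 of length 1, 1 of length 2. Total 3.

3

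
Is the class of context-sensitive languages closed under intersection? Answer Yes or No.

Yes

An LBA keeps a copy of the input on a second track, runs the LBA for L₁, and if that accepts restores the input and runs the LBA for L₂; linear space suffices, so L₁ ∩ L₂ is context-sensitive.
So the context-sensitive languages are closed under intersection.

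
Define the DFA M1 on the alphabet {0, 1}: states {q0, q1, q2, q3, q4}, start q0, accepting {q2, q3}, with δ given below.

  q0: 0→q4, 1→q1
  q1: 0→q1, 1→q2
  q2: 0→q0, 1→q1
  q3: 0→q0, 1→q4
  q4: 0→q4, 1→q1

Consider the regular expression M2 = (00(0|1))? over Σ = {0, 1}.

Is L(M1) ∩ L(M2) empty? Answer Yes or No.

Converting the expression M2 to a DFA (subset construction, then merging equivalent states) gives the minimal DFA with states {r0, r1, r2, r3, r4}, start state r0, accepting states {r0, r4} and transitions r0: 0→r1, 1→r2; r1: 0→r3, 1→r2; r2: 0→r2, 1→r2; r3: 0→r4, 1→r4; r4: 0→r2, 1→r2.
Exploring the product automaton M1 × M2 from the start pair (q0, r0), following both machines on each input symbol, reaches 9 state pairs: (q0, r0), (q4, r1), (q1, r2), (q4, r3), (q2, r2), (q4, r4), (q1, r4), (q0, r2), (q4, r2).
M1 accepts in {q2, q3} and M2 accepts in {r0, r4}; no reachable pair has both components accepting, so no string drives both machines to acceptance simultaneously and L(M1) ∩ L(M2) = ∅.
So no string is accepted by both, and the intersection is empty.

Yes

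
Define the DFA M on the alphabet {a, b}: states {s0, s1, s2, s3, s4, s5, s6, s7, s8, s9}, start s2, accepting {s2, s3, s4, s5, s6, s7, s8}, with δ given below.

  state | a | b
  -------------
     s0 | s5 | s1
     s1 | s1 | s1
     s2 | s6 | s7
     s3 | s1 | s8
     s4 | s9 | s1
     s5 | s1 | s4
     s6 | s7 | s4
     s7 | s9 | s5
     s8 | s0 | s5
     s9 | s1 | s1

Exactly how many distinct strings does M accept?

9

The useful subgraph on states {s2, s4, s5, s6, s7} is acyclic, so L(M) is finite; the longest accepting path visits 5 useful states, giving maximum string length 4.
Counting accepting paths from s2 by length: 1 of length 0, 2 of length 1, 3 of length 2, 2 of length 3, 1 of length 4. Total 9.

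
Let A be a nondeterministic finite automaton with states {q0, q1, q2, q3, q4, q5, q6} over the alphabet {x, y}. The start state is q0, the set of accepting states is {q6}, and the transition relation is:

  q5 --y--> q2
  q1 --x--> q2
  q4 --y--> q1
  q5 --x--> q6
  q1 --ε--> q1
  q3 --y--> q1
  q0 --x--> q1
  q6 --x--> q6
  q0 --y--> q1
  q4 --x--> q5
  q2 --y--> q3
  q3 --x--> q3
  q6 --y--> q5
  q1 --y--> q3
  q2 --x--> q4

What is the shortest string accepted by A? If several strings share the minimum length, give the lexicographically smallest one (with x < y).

A breadth-first search from q0 reaches an accepting state first via the path q0 → q1 → q2 → q4 → q5 → q6 on input xxxxx.
No string of length < 5 is accepted (BFS exhausts all shorter strings without reaching an accepting state), and xxxxx is the lexicographically least accepting string of length 5.

xxxxx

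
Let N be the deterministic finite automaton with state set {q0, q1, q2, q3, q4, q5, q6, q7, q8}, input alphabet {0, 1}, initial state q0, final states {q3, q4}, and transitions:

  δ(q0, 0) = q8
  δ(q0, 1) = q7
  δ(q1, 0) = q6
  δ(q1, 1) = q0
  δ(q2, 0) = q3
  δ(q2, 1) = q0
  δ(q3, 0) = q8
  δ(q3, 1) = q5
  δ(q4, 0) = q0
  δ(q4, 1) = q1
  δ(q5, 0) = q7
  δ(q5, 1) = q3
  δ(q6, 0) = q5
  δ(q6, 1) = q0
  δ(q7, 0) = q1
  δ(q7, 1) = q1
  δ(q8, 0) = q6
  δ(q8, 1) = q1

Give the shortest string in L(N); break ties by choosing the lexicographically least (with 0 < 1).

A breadth-first search from q0 reaches an accepting state first via the path q0 → q8 → q6 → q5 → q3 on input 0001.
No string of length < 4 is accepted (BFS exhausts all shorter strings without reaching an accepting state), and 0001 is the lexicographically least accepting string of length 4.

0001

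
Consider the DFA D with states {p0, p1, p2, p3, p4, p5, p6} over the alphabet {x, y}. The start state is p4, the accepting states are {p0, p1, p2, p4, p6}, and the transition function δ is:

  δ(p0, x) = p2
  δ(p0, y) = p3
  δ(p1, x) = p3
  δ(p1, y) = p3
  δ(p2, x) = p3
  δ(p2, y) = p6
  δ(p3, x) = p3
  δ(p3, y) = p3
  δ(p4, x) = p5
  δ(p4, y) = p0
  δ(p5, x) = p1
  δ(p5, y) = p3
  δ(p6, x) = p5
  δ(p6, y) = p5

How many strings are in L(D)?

The useful subgraph on states {p0, p1, p2, p4, p5, p6} is acyclic, so L(D) is finite; the longest accepting path visits 6 useful states, giving maximum string length 5.
Counting accepting paths from p4 by length: 1 of length 0, 1 of length 1, 2 of length 2, 1 of length 3, 2 of length 5. Total 7.

7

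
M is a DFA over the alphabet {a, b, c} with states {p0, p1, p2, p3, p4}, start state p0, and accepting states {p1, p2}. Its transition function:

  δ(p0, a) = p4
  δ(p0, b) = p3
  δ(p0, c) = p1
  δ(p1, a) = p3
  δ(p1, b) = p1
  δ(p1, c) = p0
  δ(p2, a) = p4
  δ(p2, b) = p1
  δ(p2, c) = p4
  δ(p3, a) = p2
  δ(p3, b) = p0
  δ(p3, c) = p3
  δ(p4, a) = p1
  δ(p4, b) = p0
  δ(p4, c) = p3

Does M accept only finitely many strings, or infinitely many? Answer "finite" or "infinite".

infinite

State p0 is reachable from the start and can reach an accepting state, and it lies on the cycle p0 → p1 → p0.
Traversing that cycle any number of times yields accepted strings of unbounded length, so the language is infinite.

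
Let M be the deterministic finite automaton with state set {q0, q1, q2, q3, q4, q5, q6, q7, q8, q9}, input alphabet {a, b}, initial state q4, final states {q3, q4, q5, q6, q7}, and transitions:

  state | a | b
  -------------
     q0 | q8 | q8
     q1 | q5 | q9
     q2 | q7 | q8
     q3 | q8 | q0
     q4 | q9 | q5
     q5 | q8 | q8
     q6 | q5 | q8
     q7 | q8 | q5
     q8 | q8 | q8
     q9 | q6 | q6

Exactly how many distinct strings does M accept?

6

The useful subgraph on states {q4, q5, q6, q9} is acyclic, so L(M) is finite; the longest accepting path visits 4 useful states, giving maximum string length 3.
Counting accepting paths from q4 by length: 1 of length 0, 1 of length 1, 2 of length 2, 2 of length 3. Total 6.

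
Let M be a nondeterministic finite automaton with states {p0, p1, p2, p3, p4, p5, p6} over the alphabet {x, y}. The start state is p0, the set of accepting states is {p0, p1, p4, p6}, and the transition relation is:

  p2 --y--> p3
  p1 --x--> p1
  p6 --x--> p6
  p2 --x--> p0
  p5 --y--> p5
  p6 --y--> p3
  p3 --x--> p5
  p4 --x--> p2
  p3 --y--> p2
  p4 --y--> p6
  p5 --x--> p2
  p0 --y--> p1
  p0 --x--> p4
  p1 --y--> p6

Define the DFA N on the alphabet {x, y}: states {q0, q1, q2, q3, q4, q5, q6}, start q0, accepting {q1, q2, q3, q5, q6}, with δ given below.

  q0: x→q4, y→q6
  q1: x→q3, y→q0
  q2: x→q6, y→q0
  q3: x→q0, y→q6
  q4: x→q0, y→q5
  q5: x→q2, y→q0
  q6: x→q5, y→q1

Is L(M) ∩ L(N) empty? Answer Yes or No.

No

The string y is accepted by both M and N.
Hence L(M) ∩ L(N) ≠ ∅.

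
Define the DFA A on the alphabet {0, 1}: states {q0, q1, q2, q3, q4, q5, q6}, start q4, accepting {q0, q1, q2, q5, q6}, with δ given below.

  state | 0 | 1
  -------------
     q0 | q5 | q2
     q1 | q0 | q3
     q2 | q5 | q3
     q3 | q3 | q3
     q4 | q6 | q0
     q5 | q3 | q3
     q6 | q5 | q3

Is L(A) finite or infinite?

The useful states (reachable from q4 and able to reach an accepting state) are {q0, q2, q4, q5, q6}.
Restricted to these states the transition graph has no cycle, so every accepting path has bounded length and L is finite.

finite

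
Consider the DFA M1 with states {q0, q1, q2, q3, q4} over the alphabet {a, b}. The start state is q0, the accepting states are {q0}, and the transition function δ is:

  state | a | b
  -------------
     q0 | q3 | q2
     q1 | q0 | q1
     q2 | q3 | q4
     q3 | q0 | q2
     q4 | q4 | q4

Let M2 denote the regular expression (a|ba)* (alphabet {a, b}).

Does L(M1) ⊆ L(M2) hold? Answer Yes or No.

Converting the expression M2 to a DFA (subset construction, then merging equivalent states) gives the minimal DFA with states {r0, r1, r2}, start state r0, accepting states {r0} and transitions r0: a→r0, b→r1; r1: a→r0, b→r2; r2: a→r2, b→r2.
Exploring the product automaton M1 × M2 from the start pair (q0, r0), following both machines on each input symbol, reaches 4 state pairs: (q0, r0), (q3, r0), (q2, r1), (q4, r2).
M1 accepts in {q0} and M2 accepts in {r0}. The reachable pairs whose M1-component is accepting are (q0, r0); in each of them the M2-component is accepting too, so the product for L(M1) \ L(M2) (M1-component accepting, M2-component rejecting) has no reachable accepting pair and the difference is empty.
Hence every string in L(M1) is also in L(M2).

Yes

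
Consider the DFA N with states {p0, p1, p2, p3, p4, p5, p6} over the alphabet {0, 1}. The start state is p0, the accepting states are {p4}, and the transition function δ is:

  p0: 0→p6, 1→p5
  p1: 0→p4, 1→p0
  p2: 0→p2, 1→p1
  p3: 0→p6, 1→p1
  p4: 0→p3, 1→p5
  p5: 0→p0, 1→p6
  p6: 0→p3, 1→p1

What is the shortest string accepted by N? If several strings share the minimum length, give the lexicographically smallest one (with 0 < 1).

A breadth-first search from p0 reaches an accepting state first via the path p0 → p6 → p1 → p4 on input 010.
No string of length < 3 is accepted (BFS exhausts all shorter strings without reaching an accepting state), and 010 is the lexicographically least accepting string of length 3.

010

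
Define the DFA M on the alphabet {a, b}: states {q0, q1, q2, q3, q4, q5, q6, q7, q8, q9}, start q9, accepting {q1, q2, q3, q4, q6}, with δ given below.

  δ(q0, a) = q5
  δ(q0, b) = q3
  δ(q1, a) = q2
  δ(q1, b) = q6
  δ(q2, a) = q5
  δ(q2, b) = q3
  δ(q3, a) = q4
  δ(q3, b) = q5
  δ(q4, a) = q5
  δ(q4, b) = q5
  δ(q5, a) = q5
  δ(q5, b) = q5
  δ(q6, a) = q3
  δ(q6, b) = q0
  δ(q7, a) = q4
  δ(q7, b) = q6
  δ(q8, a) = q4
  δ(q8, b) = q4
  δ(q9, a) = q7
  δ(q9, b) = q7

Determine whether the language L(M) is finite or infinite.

finite

The useful states (reachable from q9 and able to reach an accepting state) are {q0, q3, q4, q6, q7, q9}.
Restricted to these states the transition graph has no cycle, so every accepting path has bounded length and L is finite.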